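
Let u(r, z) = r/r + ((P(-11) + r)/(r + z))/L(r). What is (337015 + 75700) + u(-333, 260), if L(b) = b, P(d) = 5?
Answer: 10032712916/24309 ≈ 4.1272e+5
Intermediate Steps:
u(r, z) = 1 + (5 + r)/(r*(r + z)) (u(r, z) = r/r + ((5 + r)/(r + z))/r = 1 + ((5 + r)/(r + z))/r = 1 + (5 + r)/(r*(r + z)))
(337015 + 75700) + u(-333, 260) = (337015 + 75700) + (5 - 333 + (-333)² - 333*260)/((-333)*(-333 + 260)) = 412715 - 1/333*(5 - 333 + 110889 - 86580)/(-73) = 412715 - 1/333*(-1/73)*23981 = 412715 + 23981/24309 = 10032712916/24309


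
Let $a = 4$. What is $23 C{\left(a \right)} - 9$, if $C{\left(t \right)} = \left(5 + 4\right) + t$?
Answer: $290$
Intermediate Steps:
$C{\left(t \right)} = 9 + t$
$23 C{\left(a \right)} - 9 = 23 \left(9 + 4\right) - 9 = 23 \cdot 13 - 9 = 299 - 9 = 290$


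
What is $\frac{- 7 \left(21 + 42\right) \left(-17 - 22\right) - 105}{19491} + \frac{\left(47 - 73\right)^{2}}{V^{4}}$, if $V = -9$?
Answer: $\frac{41776550}{42626817} \approx 0.98005$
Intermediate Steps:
$\frac{- 7 \left(21 + 42\right) \left(-17 - 22\right) - 105}{19491} + \frac{\left(47 - 73\right)^{2}}{V^{4}} = \frac{- 7 \left(21 + 42\right) \left(-17 - 22\right) - 105}{19491} + \frac{\left(47 - 73\right)^{2}}{\left(-9\right)^{4}} = \left(- 7 \cdot 63 \left(-39\right) - 105\right) \frac{1}{19491} + \frac{\left(-26\right)^{2}}{6561} = \left(\left(-7\right) \left(-2457\right) - 105\right) \frac{1}{19491} + 676 \cdot \frac{1}{6561} = \left(17199 - 105\right) \frac{1}{19491} + \frac{676}{6561} = 17094 \cdot \frac{1}{19491} + \frac{676}{6561} = \frac{5698}{6497} + \frac{676}{6561} = \frac{41776550}{42626817}$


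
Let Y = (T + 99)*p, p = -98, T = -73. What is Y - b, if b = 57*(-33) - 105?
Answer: -562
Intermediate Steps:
Y = -2548 (Y = (-73 + 99)*(-98) = 26*(-98) = -2548)
b = -1986 (b = -1881 - 105 = -1986)
Y - b = -2548 - 1*(-1986) = -2548 + 1986 = -562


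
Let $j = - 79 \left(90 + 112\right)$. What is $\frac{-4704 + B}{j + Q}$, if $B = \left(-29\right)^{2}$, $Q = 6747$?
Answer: $\frac{3863}{9211} \approx 0.41939$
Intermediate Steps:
$j = -15958$ ($j = \left(-79\right) 202 = -15958$)
$B = 841$
$\frac{-4704 + B}{j + Q} = \frac{-4704 + 841}{-15958 + 6747} = - \frac{3863}{-9211} = \left(-3863\right) \left(- \frac{1}{9211}\right) = \frac{3863}{9211}$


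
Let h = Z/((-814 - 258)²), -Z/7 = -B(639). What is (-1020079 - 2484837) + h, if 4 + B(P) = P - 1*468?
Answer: -4027793387375/1149184 ≈ -3.5049e+6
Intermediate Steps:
B(P) = -472 + P (B(P) = -4 + (P - 1*468) = -4 + (P - 468) = -4 + (-468 + P) = -472 + P)
Z = 1169 (Z = -(-7)*(-472 + 639) = -(-7)*167 = -7*(-167) = 1169)
h = 1169/1149184 (h = 1169/((-814 - 258)²) = 1169/((-1072)²) = 1169/1149184 ≈ 0.0010172)
(-1020079 - 2484837) + h = (-1020079 - 2484837) + 1169/1149184 = -3504916 + 1169/1149184 = -4027793387375/1149184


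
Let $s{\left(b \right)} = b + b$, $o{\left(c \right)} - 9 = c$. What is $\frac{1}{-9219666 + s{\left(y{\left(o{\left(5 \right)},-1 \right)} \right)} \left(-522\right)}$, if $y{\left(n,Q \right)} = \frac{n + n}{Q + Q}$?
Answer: $- \frac{1}{9205050} \approx -1.0864 \cdot 10^{-7}$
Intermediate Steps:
$o{\left(c \right)} = 9 + c$
$y{\left(n,Q \right)} = \frac{n}{Q}$ ($y{\left(n,Q \right)} = \frac{2 n}{2 Q} = 2 n \frac{1}{2 Q} = \frac{n}{Q}$)
$s{\left(b \right)} = 2 b$
$\frac{1}{-9219666 + s{\left(y{\left(o{\left(5 \right)},-1 \right)} \right)} \left(-522\right)} = \frac{1}{-9219666 + 2 \frac{9 + 5}{-1} \left(-522\right)} = \frac{1}{-9219666 + 2 \cdot 14 \left(-1\right) \left(-522\right)} = \frac{1}{-9219666 + 2 \left(-14\right) \left(-522\right)} = \frac{1}{-9219666 - -14616} = \frac{1}{-9219666 + 14616} = \frac{1}{-9205050} = - \frac{1}{9205050}$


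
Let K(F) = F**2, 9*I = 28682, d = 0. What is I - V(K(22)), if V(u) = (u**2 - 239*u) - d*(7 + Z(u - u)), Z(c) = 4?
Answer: -1038538/9 ≈ -1.1539e+5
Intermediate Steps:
I = 28682/9 (I = (1/9)*28682 = 28682/9 ≈ 3186.9)
V(u) = u**2 - 239*u (V(u) = (u**2 - 239*u) - 0*(7 + 4) = (u**2 - 239*u) - 0*11 = (u**2 - 239*u) - 1*0 = (u**2 - 239*u) + 0 = u**2 - 239*u)
I - V(K(22)) = 28682/9 - 22**2*(-239 + 22**2) = 28682/9 - 484*(-239 + 484) = 28682/9 - 484*245 = 28682/9 - 1*118580 = 28682/9 - 118580 = -1038538/9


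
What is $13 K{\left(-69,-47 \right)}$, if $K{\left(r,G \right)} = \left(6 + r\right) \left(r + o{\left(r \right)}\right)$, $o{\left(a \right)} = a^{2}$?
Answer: $-3842748$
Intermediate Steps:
$K{\left(r,G \right)} = \left(6 + r\right) \left(r + r^{2}\right)$
$13 K{\left(-69,-47 \right)} = 13 \left(- 69 \left(6 + \left(-69\right)^{2} + 7 \left(-69\right)\right)\right) = 13 \left(- 69 \left(6 + 4761 - 483\right)\right) = 13 \left(\left(-69\right) 4284\right) = 13 \left(-295596\right) = -3842748$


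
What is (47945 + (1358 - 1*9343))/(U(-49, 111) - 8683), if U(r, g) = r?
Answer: -270/59 ≈ -4.5763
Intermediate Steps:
(47945 + (1358 - 1*9343))/(U(-49, 111) - 8683) = (47945 + (1358 - 1*9343))/(-49 - 8683) = (47945 + (1358 - 9343))/(-8732) = (47945 - 7985)*(-1/8732) = 39960*(-1/8732) = -270/59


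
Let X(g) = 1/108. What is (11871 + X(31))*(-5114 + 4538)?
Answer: -20513104/3 ≈ -6.8377e+6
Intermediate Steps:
X(g) = 1/108
(11871 + X(31))*(-5114 + 4538) = (11871 + 1/108)*(-5114 + 4538) = (1282069/108)*(-576) = -20513104/3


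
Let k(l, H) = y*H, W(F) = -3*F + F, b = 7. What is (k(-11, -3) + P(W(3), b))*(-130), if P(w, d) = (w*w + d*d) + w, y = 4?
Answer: -8710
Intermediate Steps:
W(F) = -2*F
k(l, H) = 4*H
P(w, d) = w + d² + w² (P(w, d) = (w² + d²) + w = (d² + w²) + w = w + d² + w²)
(k(-11, -3) + P(W(3), b))*(-130) = (4*(-3) + (-2*3 + 7² + (-2*3)²))*(-130) = (-12 + (-6 + 49 + (-6)²))*(-130) = (-12 + (-6 + 49 + 36))*(-130) = (-12 + 79)*(-130) = 67*(-130) = -8710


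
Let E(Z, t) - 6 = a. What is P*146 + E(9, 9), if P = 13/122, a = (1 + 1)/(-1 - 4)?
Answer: 6453/305 ≈ 21.157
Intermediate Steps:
a = -⅖ (a = 2/(-5) = 2*(-⅕) = -⅖ ≈ -0.40000)
P = 13/122 (P = 13*(1/122) = 13/122 ≈ 0.10656)
E(Z, t) = 28/5 (E(Z, t) = 6 - ⅖ = 28/5)
P*146 + E(9, 9) = (13/122)*146 + 28/5 = 949/61 + 28/5 = 6453/305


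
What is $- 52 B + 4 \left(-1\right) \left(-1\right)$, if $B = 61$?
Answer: $-3168$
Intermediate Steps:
$- 52 B + 4 \left(-1\right) \left(-1\right) = \left(-52\right) 61 + 4 \left(-1\right) \left(-1\right) = -3172 - -4 = -3172 + 4 = -3168$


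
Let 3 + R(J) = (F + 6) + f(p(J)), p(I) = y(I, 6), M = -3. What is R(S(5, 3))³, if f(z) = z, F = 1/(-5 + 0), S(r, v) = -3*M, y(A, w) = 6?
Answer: 85184/125 ≈ 681.47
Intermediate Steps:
S(r, v) = 9 (S(r, v) = -3*(-3) = 9)
p(I) = 6
F = -⅕ (F = 1/(-5) = -⅕ ≈ -0.20000)
R(J) = 44/5 (R(J) = -3 + ((-⅕ + 6) + 6) = -3 + (29/5 + 6) = -3 + 59/5 = 44/5)
R(S(5, 3))³ = (44/5)³ = 85184/125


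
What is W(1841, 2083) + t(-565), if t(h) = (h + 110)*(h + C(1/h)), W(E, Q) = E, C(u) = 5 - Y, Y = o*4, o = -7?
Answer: 243901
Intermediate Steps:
Y = -28 (Y = -7*4 = -28)
C(u) = 33 (C(u) = 5 - 1*(-28) = 5 + 28 = 33)
t(h) = (33 + h)*(110 + h) (t(h) = (h + 110)*(h + 33) = (110 + h)*(33 + h) = (33 + h)*(110 + h))
W(1841, 2083) + t(-565) = 1841 + (3630 + (-565)**2 + 143*(-565)) = 1841 + (3630 + 319225 - 80795) = 1841 + 242060 = 243901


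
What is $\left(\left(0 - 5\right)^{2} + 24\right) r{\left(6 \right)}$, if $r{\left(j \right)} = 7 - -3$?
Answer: $490$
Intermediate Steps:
$r{\left(j \right)} = 10$ ($r{\left(j \right)} = 7 + 3 = 10$)
$\left(\left(0 - 5\right)^{2} + 24\right) r{\left(6 \right)} = \left(\left(0 - 5\right)^{2} + 24\right) 10 = \left(\left(-5\right)^{2} + 24\right) 10 = \left(25 + 24\right) 10 = 49 \cdot 10 = 490$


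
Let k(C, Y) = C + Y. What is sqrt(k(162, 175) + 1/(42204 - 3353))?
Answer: 2*sqrt(127166976647)/38851 ≈ 18.358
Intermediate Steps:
sqrt(k(162, 175) + 1/(42204 - 3353)) = sqrt((162 + 175) + 1/(42204 - 3353)) = sqrt(337 + 1/38851) = sqrt(13092788/38851) = 2*sqrt(127166976647)/38851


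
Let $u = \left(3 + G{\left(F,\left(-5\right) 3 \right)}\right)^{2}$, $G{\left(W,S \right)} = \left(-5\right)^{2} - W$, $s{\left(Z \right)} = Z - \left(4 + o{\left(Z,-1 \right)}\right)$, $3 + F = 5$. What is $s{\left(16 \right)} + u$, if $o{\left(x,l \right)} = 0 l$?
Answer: $688$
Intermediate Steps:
$F = 2$ ($F = -3 + 5 = 2$)
$o{\left(x,l \right)} = 0$
$s{\left(Z \right)} = -4 + Z$ ($s{\left(Z \right)} = Z - 4 = -4 + Z$)
$G{\left(W,S \right)} = 25 - W$
$u = 676$ ($u = \left(3 + \left(25 - 2\right)\right)^{2} = \left(3 + 23\right)^{2} = 26^{2} = 676$)
$s{\left(16 \right)} + u = \left(-4 + 16\right) + 676 = 12 + 676 = 688$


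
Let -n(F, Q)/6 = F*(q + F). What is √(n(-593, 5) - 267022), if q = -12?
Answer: 2*I*√604903 ≈ 1555.5*I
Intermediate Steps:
n(F, Q) = -6*F*(-12 + F)
√(n(-593, 5) - 267022) = √(6*(-593)*(12 - 1*(-593)) - 267022) = √(6*(-593)*(12 + 593) - 267022) = √(6*(-593)*605 - 267022) = √(-2152590 - 267022) = √(-2419612) = 2*I*√604903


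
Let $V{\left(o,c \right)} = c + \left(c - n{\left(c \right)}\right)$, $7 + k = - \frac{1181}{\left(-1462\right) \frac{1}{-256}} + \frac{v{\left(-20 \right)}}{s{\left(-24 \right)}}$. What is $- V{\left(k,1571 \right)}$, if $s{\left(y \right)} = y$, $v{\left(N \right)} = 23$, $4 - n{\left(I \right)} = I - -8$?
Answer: $-4717$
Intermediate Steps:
$n{\left(I \right)} = -4 - I$ ($n{\left(I \right)} = 4 - \left(I - -8\right) = 4 - \left(I + 8\right) = 4 - \left(8 + I\right) = -4 - I$)
$k = - \frac{3767653}{17544}$ ($k = -7 + \left(- \frac{1181}{\left(-1462\right) \frac{1}{-256}} + \frac{23}{-24}\right) = -7 + \left(- \frac{1181}{\left(-1462\right) \left(- \frac{1}{256}\right)} + 23 \left(- \frac{1}{24}\right)\right) = -7 - \left(\frac{23}{24} + \frac{1181}{\frac{731}{128}}\right) = -7 - \frac{3644845}{17544} = - \frac{3767653}{17544} \approx -214.75$)
$V{\left(o,c \right)} = 4 + 3 c$ ($V{\left(o,c \right)} = c + \left(c - \left(-4 - c\right)\right) = c + \left(c + \left(4 + c\right)\right) = c + \left(4 + 2 c\right) = 4 + 3 c$)
$- V{\left(k,1571 \right)} = - (4 + 3 \cdot 1571) = - (4 + 4713) = \left(-1\right) 4717 = -4717$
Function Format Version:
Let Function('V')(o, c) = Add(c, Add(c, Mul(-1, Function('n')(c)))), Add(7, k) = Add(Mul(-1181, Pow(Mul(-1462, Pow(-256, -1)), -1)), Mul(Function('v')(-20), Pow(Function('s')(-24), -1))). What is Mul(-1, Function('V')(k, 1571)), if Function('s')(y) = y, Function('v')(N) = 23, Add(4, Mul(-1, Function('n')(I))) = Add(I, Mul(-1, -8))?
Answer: -4717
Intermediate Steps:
Function('n')(I) = Add(-4, Mul(-1, I)) (Function('n')(I) = Add(4, Mul(-1, Add(I, Mul(-1, -8)))) = Add(4, Mul(-1, Add(I, 8))) = Add(4, Mul(-1, Add(8, I))) = Add(4, Add(-8, Mul(-1, I))) = Add(-4, Mul(-1, I)))
k = Rational(-3767653, 17544) (k = Add(-7, Add(Mul(-1181, Pow(Mul(-1462, Pow(-256, -1)), -1)), Mul(23, Pow(-24, -1)))) = Add(-7, Add(Mul(-1181, Pow(Mul(-1462, Rational(-1, 256)), -1)), Mul(23, Rational(-1, 24)))) = Add(-7, Add(Mul(-1181, Pow(Rational(731, 128), -1)), Rational(-23, 24))) = Add(-7, Add(Mul(-1181, Rational(128, 731)), Rational(-23, 24))) = Add(-7, Add(Rational(-151168, 731), Rational(-23, 24))) = Add(-7, Rational(-3644845, 17544)) = Rational(-3767653, 17544) ≈ -214.75)
Function('V')(o, c) = Add(4, Mul(3, c)) (Function('V')(o, c) = Add(c, Add(c, Mul(-1, Add(-4, Mul(-1, c))))) = Add(c, Add(c, Add(4, c))) = Add(c, Add(4, Mul(2, c))) = Add(4, Mul(3, c)))
Mul(-1, Function('V')(k, 1571)) = Mul(-1, Add(4, Mul(3, 1571))) = Mul(-1, Add(4, 4713)) = Mul(-1, 4717) = -4717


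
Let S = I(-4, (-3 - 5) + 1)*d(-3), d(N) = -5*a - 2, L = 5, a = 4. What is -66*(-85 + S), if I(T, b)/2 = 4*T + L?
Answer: -26334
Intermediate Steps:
I(T, b) = 10 + 8*T (I(T, b) = 2*(4*T + 5) = 2*(5 + 4*T) = 10 + 8*T)
d(N) = -22 (d(N) = -5*4 - 2 = -20 - 2 = -22)
S = 484 (S = (10 + 8*(-4))*(-22) = (10 - 32)*(-22) = -22*(-22) = 484)
-66*(-85 + S) = -66*(-85 + 484) = -66*399 = -26334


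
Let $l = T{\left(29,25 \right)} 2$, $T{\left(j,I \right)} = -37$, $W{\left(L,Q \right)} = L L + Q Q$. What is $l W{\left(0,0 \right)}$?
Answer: $0$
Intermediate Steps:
$W{\left(L,Q \right)} = L^{2} + Q^{2}$
$l = -74$ ($l = \left(-37\right) 2 = -74$)
$l W{\left(0,0 \right)} = - 74 \left(0^{2} + 0^{2}\right) = - 74 \left(0 + 0\right) = \left(-74\right) 0 = 0$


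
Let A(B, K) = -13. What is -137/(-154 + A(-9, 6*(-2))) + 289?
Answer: 48400/167 ≈ 289.82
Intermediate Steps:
-137/(-154 + A(-9, 6*(-2))) + 289 = -137/(-154 - 13) + 289 = -137/(-167) + 289 = -1/167*(-137) + 289 = 137/167 + 289 = 48400/167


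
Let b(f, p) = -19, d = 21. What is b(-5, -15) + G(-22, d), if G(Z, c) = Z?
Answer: -41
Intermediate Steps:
b(-5, -15) + G(-22, d) = -19 - 22 = -41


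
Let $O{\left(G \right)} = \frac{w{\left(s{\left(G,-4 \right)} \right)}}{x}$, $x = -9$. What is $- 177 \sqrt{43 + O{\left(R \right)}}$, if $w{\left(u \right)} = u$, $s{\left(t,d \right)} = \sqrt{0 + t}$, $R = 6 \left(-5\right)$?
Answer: $- 59 \sqrt{387 - i \sqrt{30}} \approx -1160.7 + 8.2133 i$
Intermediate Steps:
$R = -30$
$s{\left(t,d \right)} = \sqrt{t}$
$O{\left(G \right)} = - \frac{\sqrt{G}}{9}$ ($O{\left(G \right)} = \frac{\sqrt{G}}{-9} = \sqrt{G} \left(- \frac{1}{9}\right) = - \frac{\sqrt{G}}{9}$)
$- 177 \sqrt{43 + O{\left(R \right)}} = - 177 \sqrt{43 - \frac{\sqrt{-30}}{9}} = - 177 \sqrt{43 - \frac{i \sqrt{30}}{9}}$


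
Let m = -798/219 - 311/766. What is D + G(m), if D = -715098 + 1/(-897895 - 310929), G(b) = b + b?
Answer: -24168805709543343/33797510216 ≈ -7.1511e+5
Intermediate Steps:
m = -226459/55918 (m = -798*1/219 - 311*1/766 = -266/73 - 311/766 = -226459/55918 ≈ -4.0498)
G(b) = 2*b
D = -864427624753/1208824 (D = -715098 + 1/(-1208824) = -715098 - 1/1208824 = -864427624753/1208824 ≈ -7.1510e+5)
D + G(m) = -864427624753/1208824 + 2*(-226459/55918) = -864427624753/1208824 - 226459/27959 = -24168805709543343/33797510216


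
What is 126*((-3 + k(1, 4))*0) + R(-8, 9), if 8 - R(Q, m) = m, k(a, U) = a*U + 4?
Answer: -1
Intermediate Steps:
k(a, U) = 4 + U*a (k(a, U) = U*a + 4 = 4 + U*a)
R(Q, m) = 8 - m
126*((-3 + k(1, 4))*0) + R(-8, 9) = 126*((-3 + (4 + 4*1))*0) + (8 - 1*9) = 126*((-3 + (4 + 4))*0) + (8 - 9) = 126*((-3 + 8)*0) - 1 = 126*(5*0) - 1 = 126*0 - 1 = 0 - 1 = -1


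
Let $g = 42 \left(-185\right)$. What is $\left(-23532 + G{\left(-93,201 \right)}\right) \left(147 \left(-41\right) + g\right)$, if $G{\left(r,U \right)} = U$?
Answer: $321897807$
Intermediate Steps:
$g = -7770$
$\left(-23532 + G{\left(-93,201 \right)}\right) \left(147 \left(-41\right) + g\right) = \left(-23532 + 201\right) \left(147 \left(-41\right) - 7770\right) = - 23331 \left(-6027 - 7770\right) = \left(-23331\right) \left(-13797\right) = 321897807$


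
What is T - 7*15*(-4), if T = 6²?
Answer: 456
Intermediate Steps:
T = 36
T - 7*15*(-4) = 36 - 7*15*(-4) = 36 - 105*(-4) = 36 + 420 = 456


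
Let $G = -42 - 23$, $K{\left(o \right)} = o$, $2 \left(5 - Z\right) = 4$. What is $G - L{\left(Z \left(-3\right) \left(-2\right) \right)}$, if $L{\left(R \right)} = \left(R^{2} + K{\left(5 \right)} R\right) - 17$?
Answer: $-462$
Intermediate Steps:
$Z = 3$ ($Z = 5 - 2 = 3$)
$G = -65$ ($G = -42 - 23 = -65$)
$L{\left(R \right)} = -17 + R^{2} + 5 R$ ($L{\left(R \right)} = \left(R^{2} + 5 R\right) - 17 = -17 + R^{2} + 5 R$)
$G - L{\left(Z \left(-3\right) \left(-2\right) \right)} = -65 - \left(-17 + \left(3 \left(-3\right) \left(-2\right)\right)^{2} + 5 \cdot 3 \left(-3\right) \left(-2\right)\right) = -65 - \left(-17 + \left(\left(-9\right) \left(-2\right)\right)^{2} + 5 \left(\left(-9\right) \left(-2\right)\right)\right) = -65 - \left(-17 + 18^{2} + 5 \cdot 18\right) = -65 - \left(-17 + 324 + 90\right) = -65 - 397 = -462$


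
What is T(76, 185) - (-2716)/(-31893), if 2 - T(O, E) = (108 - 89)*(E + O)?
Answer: -158096317/31893 ≈ -4957.1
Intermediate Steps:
T(O, E) = 2 - 19*E - 19*O (T(O, E) = 2 - (108 - 89)*(E + O) = 2 - 19*(E + O) = 2 - (19*E + 19*O) = 2 + (-19*E - 19*O) = 2 - 19*E - 19*O)
T(76, 185) - (-2716)/(-31893) = (2 - 19*185 - 19*76) - (-2716)/(-31893) = (2 - 3515 - 1444) - (-2716)*(-1)/31893 = -4957 - 1*2716/31893 = -4957 - 2716/31893 = -158096317/31893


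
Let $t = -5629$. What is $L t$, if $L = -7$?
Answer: $39403$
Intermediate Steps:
$L t = \left(-7\right) \left(-5629\right) = 39403$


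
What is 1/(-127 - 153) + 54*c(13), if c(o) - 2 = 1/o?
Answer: 408227/3640 ≈ 112.15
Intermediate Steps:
c(o) = 2 + 1/o
1/(-127 - 153) + 54*c(13) = 1/(-127 - 153) + 54*(2 + 1/13) = 1/(-280) + 54*(2 + 1/13) = -1/280 + 54*(27/13) = -1/280 + 1458/13 = 408227/3640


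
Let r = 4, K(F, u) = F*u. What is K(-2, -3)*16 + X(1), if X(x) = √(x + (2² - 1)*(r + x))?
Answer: 100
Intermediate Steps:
X(x) = √(12 + 4*x) (X(x) = √(x + (2² - 1)*(4 + x)) = √(x + (4 - 1)*(4 + x)) = √(x + 3*(4 + x)) = √(x + (12 + 3*x)) = √(12 + 4*x))
K(-2, -3)*16 + X(1) = -2*(-3)*16 + 2*√(3 + 1) = 6*16 + 2*√4 = 96 + 2*2 = 96 + 4 = 100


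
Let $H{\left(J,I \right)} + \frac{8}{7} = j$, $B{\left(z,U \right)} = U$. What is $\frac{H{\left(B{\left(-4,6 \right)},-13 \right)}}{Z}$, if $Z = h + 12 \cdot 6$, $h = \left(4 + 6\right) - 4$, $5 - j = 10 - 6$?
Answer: $- \frac{1}{546} \approx -0.0018315$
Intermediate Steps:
$j = 1$ ($j = 5 - \left(10 - 6\right) = 5 - 4 = 1$)
$h = 6$ ($h = 10 - 4 = 6$)
$H{\left(J,I \right)} = - \frac{1}{7}$ ($H{\left(J,I \right)} = - \frac{8}{7} + 1 = - \frac{1}{7}$)
$Z = 78$ ($Z = 6 + 12 \cdot 6 = 6 + 72 = 78$)
$\frac{H{\left(B{\left(-4,6 \right)},-13 \right)}}{Z} = - \frac{1}{7 \cdot 78} = \left(- \frac{1}{7}\right) \frac{1}{78} = - \frac{1}{546}$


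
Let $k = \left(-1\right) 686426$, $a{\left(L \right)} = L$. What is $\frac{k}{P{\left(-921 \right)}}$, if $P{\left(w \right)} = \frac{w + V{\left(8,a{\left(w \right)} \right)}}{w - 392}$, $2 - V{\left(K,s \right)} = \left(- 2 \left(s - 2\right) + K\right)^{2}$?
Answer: $- \frac{901277338}{3438235} \approx -262.13$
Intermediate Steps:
$k = -686426$
$V{\left(K,s \right)} = 2 - \left(4 + K - 2 s\right)^{2}$ ($V{\left(K,s \right)} = 2 - \left(- 2 \left(s - 2\right) + K\right)^{2} = 2 - \left(- 2 \left(-2 + s\right) + K\right)^{2} = 2 - \left(\left(4 - 2 s\right) + K\right)^{2} = 2 - \left(4 + K - 2 s\right)^{2}$)
$P{\left(w \right)} = \frac{2 + w - \left(12 - 2 w\right)^{2}}{-392 + w}$ ($P{\left(w \right)} = \frac{w - \left(-2 + \left(4 + 8 - 2 w\right)^{2}\right)}{w - 392} = \frac{w - \left(-2 + \left(12 - 2 w\right)^{2}\right)}{-392 + w} = \frac{2 + w - \left(12 - 2 w\right)^{2}}{-392 + w}$)
$\frac{k}{P{\left(-921 \right)}} = - \frac{686426}{\frac{1}{-392 - 921} \left(2 - 921 - 4 \left(6 - -921\right)^{2}\right)} = - \frac{686426}{\frac{1}{-1313} \left(2 - 921 - 4 \left(6 + 921\right)^{2}\right)} = - \frac{686426}{\left(- \frac{1}{1313}\right) \left(2 - 921 - 4 \cdot 927^{2}\right)} = - \frac{686426}{\left(- \frac{1}{1313}\right) \left(2 - 921 - 3437316\right)} = - \frac{686426}{\left(- \frac{1}{1313}\right) \left(-3438235\right)} = - \frac{686426}{\frac{3438235}{1313}} = \left(-686426\right) \frac{1313}{3438235} = - \frac{901277338}{3438235}$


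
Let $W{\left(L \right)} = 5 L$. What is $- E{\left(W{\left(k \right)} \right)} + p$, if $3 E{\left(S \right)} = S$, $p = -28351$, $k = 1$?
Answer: $- \frac{85058}{3} \approx -28353.0$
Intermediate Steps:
$E{\left(S \right)} = \frac{S}{3}$
$- E{\left(W{\left(k \right)} \right)} + p = - \frac{5 \cdot 1}{3} - 28351 = - \frac{5}{3} - 28351 = - \frac{85058}{3}$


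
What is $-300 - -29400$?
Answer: $29100$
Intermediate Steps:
$-300 - -29400 = -300 + 29400 = 29100$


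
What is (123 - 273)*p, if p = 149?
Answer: -22350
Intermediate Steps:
(123 - 273)*p = (123 - 273)*149 = -150*149 = -22350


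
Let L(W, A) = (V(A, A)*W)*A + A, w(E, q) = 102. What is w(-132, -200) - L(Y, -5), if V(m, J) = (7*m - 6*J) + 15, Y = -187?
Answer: -9243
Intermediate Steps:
V(m, J) = 15 - 6*J + 7*m (V(m, J) = (-6*J + 7*m) + 15 = 15 - 6*J + 7*m)
L(W, A) = A + A*W*(15 + A) (L(W, A) = ((15 - 6*A + 7*A)*W)*A + A = ((15 + A)*W)*A + A = (W*(15 + A))*A + A = A*W*(15 + A) + A = A + A*W*(15 + A))
w(-132, -200) - L(Y, -5) = 102 - (-5)*(1 - 187*(15 - 5)) = 102 - (-5)*(1 - 187*10) = 102 - (-5)*(1 - 1870) = 102 - (-5)*(-1869) = 102 - 1*9345 = 102 - 9345 = -9243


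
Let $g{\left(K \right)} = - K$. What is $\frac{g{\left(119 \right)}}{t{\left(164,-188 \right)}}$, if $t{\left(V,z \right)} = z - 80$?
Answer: $\frac{119}{268} \approx 0.44403$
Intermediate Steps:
$t{\left(V,z \right)} = -80 + z$ ($t{\left(V,z \right)} = z - 80 = -80 + z$)
$\frac{g{\left(119 \right)}}{t{\left(164,-188 \right)}} = \frac{\left(-1\right) 119}{-80 - 188} = - \frac{119}{-268} = \left(-119\right) \left(- \frac{1}{268}\right) = \frac{119}{268}$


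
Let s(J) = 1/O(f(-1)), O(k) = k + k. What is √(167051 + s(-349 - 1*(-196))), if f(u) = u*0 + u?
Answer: √668202/2 ≈ 408.72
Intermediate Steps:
f(u) = u (f(u) = 0 + u = u)
O(k) = 2*k
s(J) = -½ (s(J) = 1/(2*(-1)) = 1/(-2) = -½)
√(167051 + s(-349 - 1*(-196))) = √(167051 - ½) = √(334101/2) = √668202/2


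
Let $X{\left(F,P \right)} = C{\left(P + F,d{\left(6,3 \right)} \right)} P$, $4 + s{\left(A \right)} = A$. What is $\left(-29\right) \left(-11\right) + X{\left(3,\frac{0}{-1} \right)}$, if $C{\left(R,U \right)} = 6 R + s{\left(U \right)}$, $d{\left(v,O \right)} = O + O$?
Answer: $319$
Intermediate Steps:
$s{\left(A \right)} = -4 + A$
$d{\left(v,O \right)} = 2 O$
$C{\left(R,U \right)} = -4 + U + 6 R$ ($C{\left(R,U \right)} = 6 R + \left(-4 + U\right) = -4 + U + 6 R$)
$X{\left(F,P \right)} = P \left(2 + 6 F + 6 P\right)$ ($X{\left(F,P \right)} = \left(-4 + 2 \cdot 3 + 6 \left(P + F\right)\right) P = \left(-4 + 6 + 6 \left(F + P\right)\right) P = \left(-4 + 6 + \left(6 F + 6 P\right)\right) P = \left(2 + 6 F + 6 P\right) P = P \left(2 + 6 F + 6 P\right)$)
$\left(-29\right) \left(-11\right) + X{\left(3,\frac{0}{-1} \right)} = \left(-29\right) \left(-11\right) + 2 \frac{0}{-1} \left(1 + 3 \cdot 3 + 3 \frac{0}{-1}\right) = 319 + 2 \cdot 0 \left(-1\right) \left(1 + 9 + 3 \cdot 0 \left(-1\right)\right) = 319 + 2 \cdot 0 \left(1 + 9 + 3 \cdot 0\right) = 319 + 2 \cdot 0 \left(1 + 9 + 0\right) = 319 + 2 \cdot 0 \cdot 10 = 319 + 0 = 319$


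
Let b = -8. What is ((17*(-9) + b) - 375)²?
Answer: 287296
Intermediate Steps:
((17*(-9) + b) - 375)² = ((17*(-9) - 8) - 375)² = ((-153 - 8) - 375)² = (-161 - 375)² = (-536)² = 287296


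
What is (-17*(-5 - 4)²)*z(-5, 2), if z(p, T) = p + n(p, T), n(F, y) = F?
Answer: 13770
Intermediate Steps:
z(p, T) = 2*p (z(p, T) = p + p = 2*p)
(-17*(-5 - 4)²)*z(-5, 2) = (-17*(-5 - 4)²)*(2*(-5)) = -17*(-9)²*(-10) = -17*81*(-10) = -1377*(-10) = 13770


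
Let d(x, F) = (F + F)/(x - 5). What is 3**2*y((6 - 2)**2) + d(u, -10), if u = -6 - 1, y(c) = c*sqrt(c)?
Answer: 1733/3 ≈ 577.67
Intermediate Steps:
y(c) = c**(3/2)
u = -7
d(x, F) = 2*F/(-5 + x) (d(x, F) = (2*F)/(-5 + x) = 2*F/(-5 + x))
3**2*y((6 - 2)**2) + d(u, -10) = 3**2*((6 - 2)**2)**(3/2) + 2*(-10)/(-5 - 7) = 9*(4**2)**(3/2) + 2*(-10)/(-12) = 9*16**(3/2) + 2*(-10)*(-1/12) = 9*64 + 5/3 = 576 + 5/3 = 1733/3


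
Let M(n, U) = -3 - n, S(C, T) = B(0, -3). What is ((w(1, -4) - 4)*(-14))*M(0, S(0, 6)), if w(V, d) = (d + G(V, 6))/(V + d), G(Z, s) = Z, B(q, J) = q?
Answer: -126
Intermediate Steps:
S(C, T) = 0
w(V, d) = 1 (w(V, d) = (d + V)/(V + d) = (V + d)/(V + d) = 1)
((w(1, -4) - 4)*(-14))*M(0, S(0, 6)) = ((1 - 4)*(-14))*(-3 - 1*0) = (-3*(-14))*(-3 + 0) = 42*(-3) = -126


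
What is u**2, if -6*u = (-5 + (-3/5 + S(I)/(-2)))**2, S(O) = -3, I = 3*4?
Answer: 2825761/360000 ≈ 7.8493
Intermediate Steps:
I = 12
u = -1681/600 (u = -(-5 + (-3/5 - 3/(-2)))**2/6 = -(-5 + (-3*1/5 - 3*(-1/2)))**2/6 = -(-5 + (-3/5 + 3/2))**2/6 = -(-5 + 9/10)**2/6 = -(-41/10)**2/6 = -1/6*1681/100 = -1681/600 ≈ -2.8017)
u**2 = (-1681/600)**2 = 2825761/360000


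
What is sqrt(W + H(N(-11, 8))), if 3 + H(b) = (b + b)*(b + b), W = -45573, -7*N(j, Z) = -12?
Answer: 6*I*sqrt(62018)/7 ≈ 213.46*I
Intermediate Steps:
N(j, Z) = 12/7 (N(j, Z) = -1/7*(-12) = 12/7)
H(b) = -3 + 4*b**2 (H(b) = -3 + (b + b)*(b + b) = -3 + (2*b)*(2*b) = -3 + 4*b**2)
sqrt(W + H(N(-11, 8))) = sqrt(-45573 + (-3 + 4*(12/7)**2)) = sqrt(-45573 + (-3 + 4*(144/49))) = sqrt(-45573 + (-3 + 576/49)) = sqrt(-45573 + 429/49) = sqrt(-2232648/49) = 6*I*sqrt(62018)/7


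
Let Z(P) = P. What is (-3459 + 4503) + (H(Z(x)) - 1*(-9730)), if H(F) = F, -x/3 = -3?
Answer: 10783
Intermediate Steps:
x = 9 (x = -3*(-3) = 9)
(-3459 + 4503) + (H(Z(x)) - 1*(-9730)) = (-3459 + 4503) + (9 - 1*(-9730)) = 1044 + (9 + 9730) = 1044 + 9739 = 10783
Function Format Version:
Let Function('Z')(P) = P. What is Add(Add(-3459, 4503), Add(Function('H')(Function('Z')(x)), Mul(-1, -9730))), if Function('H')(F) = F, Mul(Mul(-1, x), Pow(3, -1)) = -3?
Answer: 10783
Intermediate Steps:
x = 9 (x = Mul(-3, -3) = 9)
Add(Add(-3459, 4503), Add(Function('H')(Function('Z')(x)), Mul(-1, -9730))) = Add(Add(-3459, 4503), Add(9, Mul(-1, -9730))) = Add(1044, Add(9, 9730)) = Add(1044, 9739) = 10783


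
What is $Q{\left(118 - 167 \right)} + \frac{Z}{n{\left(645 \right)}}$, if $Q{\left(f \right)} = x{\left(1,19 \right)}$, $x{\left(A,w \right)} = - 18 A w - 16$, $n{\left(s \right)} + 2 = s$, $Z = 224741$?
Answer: $- \frac{5453}{643} \approx -8.4806$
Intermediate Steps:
$n{\left(s \right)} = -2 + s$
$x{\left(A,w \right)} = -16 - 18 A w$ ($x{\left(A,w \right)} = - 18 A w - 16 = -16 - 18 A w$)
$Q{\left(f \right)} = -358$ ($Q{\left(f \right)} = -16 - 18 \cdot 19 = -16 - 342 = -358$)
$Q{\left(118 - 167 \right)} + \frac{Z}{n{\left(645 \right)}} = -358 + \frac{224741}{-2 + 645} = -358 + \frac{224741}{643} = - \frac{5453}{643}$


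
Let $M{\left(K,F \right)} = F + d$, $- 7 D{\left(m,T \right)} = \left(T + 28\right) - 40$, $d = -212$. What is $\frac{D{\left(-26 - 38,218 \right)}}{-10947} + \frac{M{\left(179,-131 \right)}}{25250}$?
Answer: $- \frac{21082247}{1934882250} \approx -0.010896$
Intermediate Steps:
$D{\left(m,T \right)} = \frac{12}{7} - \frac{T}{7}$ ($D{\left(m,T \right)} = - \frac{\left(T + 28\right) - 40}{7} = - \frac{\left(28 + T\right) - 40}{7} = - \frac{-12 + T}{7} = \frac{12}{7} - \frac{T}{7}$)
$M{\left(K,F \right)} = -212 + F$ ($M{\left(K,F \right)} = F - 212 = -212 + F$)
$\frac{D{\left(-26 - 38,218 \right)}}{-10947} + \frac{M{\left(179,-131 \right)}}{25250} = \frac{\frac{12}{7} - \frac{218}{7}}{-10947} + \frac{-212 - 131}{25250} = \left(\frac{12}{7} - \frac{218}{7}\right) \left(- \frac{1}{10947}\right) - \frac{343}{25250} = \left(- \frac{206}{7}\right) \left(- \frac{1}{10947}\right) - \frac{343}{25250} = \frac{206}{76629} - \frac{343}{25250} = - \frac{21082247}{1934882250}$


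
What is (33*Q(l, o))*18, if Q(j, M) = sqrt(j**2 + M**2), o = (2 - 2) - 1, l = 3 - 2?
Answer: 594*sqrt(2) ≈ 840.04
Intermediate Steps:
l = 1
o = -1 (o = 0 - 1 = -1)
Q(j, M) = sqrt(M**2 + j**2)
(33*Q(l, o))*18 = (33*sqrt((-1)**2 + 1**2))*18 = (33*sqrt(1 + 1))*18 = (33*sqrt(2))*18 = 594*sqrt(2)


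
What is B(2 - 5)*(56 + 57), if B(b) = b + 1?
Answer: -226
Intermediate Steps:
B(b) = 1 + b
B(2 - 5)*(56 + 57) = (1 + (2 - 5))*(56 + 57) = (1 - 3)*113 = -2*113 = -226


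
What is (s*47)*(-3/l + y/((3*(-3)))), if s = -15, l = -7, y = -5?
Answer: -14570/21 ≈ -693.81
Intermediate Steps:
(s*47)*(-3/l + y/((3*(-3)))) = (-15*47)*(-3/(-7) - 5/(3*(-3))) = -705*(-3*(-1/7) - 5/(-9)) = -705*(3/7 - 5*(-1/9)) = -705*(3/7 + 5/9) = -705*62/63 = -14570/21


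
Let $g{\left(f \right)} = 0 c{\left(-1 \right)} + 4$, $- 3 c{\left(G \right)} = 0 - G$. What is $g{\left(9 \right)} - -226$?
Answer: $230$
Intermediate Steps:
$c{\left(G \right)} = \frac{G}{3}$ ($c{\left(G \right)} = - \frac{0 - G}{3} = - \frac{\left(-1\right) G}{3} = \frac{G}{3}$)
$g{\left(f \right)} = 4$ ($g{\left(f \right)} = 0 \cdot \frac{1}{3} \left(-1\right) + 4 = 0 \left(- \frac{1}{3}\right) + 4 = 0 + 4 = 4$)
$g{\left(9 \right)} - -226 = 4 - -226 = 4 + 226 = 230$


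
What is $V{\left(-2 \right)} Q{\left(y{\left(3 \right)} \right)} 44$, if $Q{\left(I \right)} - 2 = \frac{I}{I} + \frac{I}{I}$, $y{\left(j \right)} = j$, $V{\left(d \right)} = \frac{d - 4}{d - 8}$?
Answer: $\frac{528}{5} \approx 105.6$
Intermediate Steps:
$V{\left(d \right)} = \frac{-4 + d}{-8 + d}$
$Q{\left(I \right)} = 4$ ($Q{\left(I \right)} = 2 + \left(\frac{I}{I} + \frac{I}{I}\right) = 2 + \left(1 + 1\right) = 2 + 2 = 4$)
$V{\left(-2 \right)} Q{\left(y{\left(3 \right)} \right)} 44 = \frac{-4 - 2}{-8 - 2} \cdot 4 \cdot 44 = \frac{1}{-10} \left(-6\right) 4 \cdot 44 = \left(- \frac{1}{10}\right) \left(-6\right) 4 \cdot 44 = \frac{3}{5} \cdot 4 \cdot 44 = \frac{12}{5} \cdot 44 = \frac{528}{5}$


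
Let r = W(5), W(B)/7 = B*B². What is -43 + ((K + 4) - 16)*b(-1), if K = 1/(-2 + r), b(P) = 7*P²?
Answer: -110864/873 ≈ -126.99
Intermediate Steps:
W(B) = 7*B³ (W(B) = 7*(B*B²) = 7*B³)
r = 875 (r = 7*5³ = 7*125 = 875)
K = 1/873 (K = 1/(-2 + 875) = 1/873 ≈ 0.0011455)
-43 + ((K + 4) - 16)*b(-1) = -43 + ((1/873 + 4) - 16)*(7*(-1)²) = -43 + (3493/873 - 16)*(7*1) = -43 - 10475/873*7 = -43 - 73325/873 = -110864/873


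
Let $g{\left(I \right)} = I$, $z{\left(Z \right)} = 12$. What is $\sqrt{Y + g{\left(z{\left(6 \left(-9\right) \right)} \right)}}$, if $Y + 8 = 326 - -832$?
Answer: $\sqrt{1162} \approx 34.088$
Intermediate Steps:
$Y = 1150$ ($Y = -8 + \left(326 - -832\right) = -8 + \left(326 + 832\right) = -8 + 1158 = 1150$)
$\sqrt{Y + g{\left(z{\left(6 \left(-9\right) \right)} \right)}} = \sqrt{1150 + 12} = \sqrt{1162}$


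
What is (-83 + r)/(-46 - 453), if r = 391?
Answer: -308/499 ≈ -0.61723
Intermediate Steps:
(-83 + r)/(-46 - 453) = (-83 + 391)/(-46 - 453) = 308/(-499) = 308*(-1/499) = -308/499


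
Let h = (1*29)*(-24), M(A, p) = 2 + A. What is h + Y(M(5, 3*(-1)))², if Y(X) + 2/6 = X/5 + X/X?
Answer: -155639/225 ≈ -691.73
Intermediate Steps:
Y(X) = ⅔ + X/5 (Y(X) = -⅓ + (X/5 + X/X) = -⅓ + (X*(⅕) + 1) = -⅓ + (X/5 + 1) = -⅓ + (1 + X/5) = ⅔ + X/5)
h = -696 (h = 29*(-24) = -696)
h + Y(M(5, 3*(-1)))² = -696 + (⅔ + (2 + 5)/5)² = -696 + (⅔ + (⅕)*7)² = -696 + (⅔ + 7/5)² = -696 + (31/15)² = -696 + 961/225 = -155639/225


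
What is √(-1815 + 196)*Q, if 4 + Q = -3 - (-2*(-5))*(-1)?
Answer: 3*I*√1619 ≈ 120.71*I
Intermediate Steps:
Q = 3 (Q = -4 + (-3 - (-2*(-5))*(-1)) = -4 + (-3 - 10*(-1)) = -4 + (-3 - 1*(-10)) = -4 + (-3 + 10) = -4 + 7 = 3)
√(-1815 + 196)*Q = √(-1815 + 196)*3 = √(-1619)*3 = (I*√1619)*3 = 3*I*√1619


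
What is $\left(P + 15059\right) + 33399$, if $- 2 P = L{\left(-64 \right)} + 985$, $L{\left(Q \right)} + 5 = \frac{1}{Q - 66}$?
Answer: $\frac{12471681}{260} \approx 47968.0$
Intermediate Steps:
$L{\left(Q \right)} = -5 + \frac{1}{-66 + Q}$ ($L{\left(Q \right)} = -5 + \frac{1}{Q - 66} = -5 + \frac{1}{-66 + Q}$)
$P = - \frac{127399}{260}$ ($P = - \frac{\frac{331 - -320}{-66 - 64} + 985}{2} = - \frac{\frac{331 + 320}{-130} + 985}{2} = - \frac{\left(- \frac{1}{130}\right) 651 + 985}{2} = - \frac{- \frac{651}{130} + 985}{2} = \left(- \frac{1}{2}\right) \frac{127399}{130} = - \frac{127399}{260} \approx -490.0$)
$\left(P + 15059\right) + 33399 = \left(- \frac{127399}{260} + 15059\right) + 33399 = \frac{3787941}{260} + 33399 = \frac{12471681}{260}$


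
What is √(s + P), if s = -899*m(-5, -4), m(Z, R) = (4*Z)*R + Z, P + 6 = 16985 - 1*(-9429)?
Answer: I*√41017 ≈ 202.53*I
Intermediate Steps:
P = 26408 (P = -6 + (16985 - 1*(-9429)) = -6 + (16985 + 9429) = -6 + 26414 = 26408)
m(Z, R) = Z + 4*R*Z (m(Z, R) = 4*R*Z + Z = Z + 4*R*Z)
s = -67425 (s = -(-4495)*(1 + 4*(-4)) = -(-4495)*(1 - 16) = -(-4495)*(-15) = -899*75 = -67425)
√(s + P) = √(-67425 + 26408) = √(-41017) = I*√41017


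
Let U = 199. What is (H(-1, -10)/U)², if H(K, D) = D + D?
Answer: 400/39601 ≈ 0.010101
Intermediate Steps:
H(K, D) = 2*D
(H(-1, -10)/U)² = ((2*(-10))/199)² = (-20*1/199)² = (-20/199)² = 400/39601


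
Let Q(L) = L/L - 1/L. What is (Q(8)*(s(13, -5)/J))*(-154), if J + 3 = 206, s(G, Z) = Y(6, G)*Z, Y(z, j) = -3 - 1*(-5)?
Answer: 385/58 ≈ 6.6379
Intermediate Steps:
Y(z, j) = 2 (Y(z, j) = -3 + 5 = 2)
s(G, Z) = 2*Z
J = 203 (J = -3 + 206 = 203)
Q(L) = 1 - 1/L
(Q(8)*(s(13, -5)/J))*(-154) = (((-1 + 8)/8)*((2*(-5))/203))*(-154) = (((⅛)*7)*(-10*1/203))*(-154) = ((7/8)*(-10/203))*(-154) = -5/116*(-154) = 385/58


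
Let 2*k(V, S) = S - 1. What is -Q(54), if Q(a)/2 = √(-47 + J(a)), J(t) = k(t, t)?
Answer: -I*√82 ≈ -9.0554*I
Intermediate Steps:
k(V, S) = -½ + S/2 (k(V, S) = (S - 1)/2 = (-1 + S)/2 = -½ + S/2)
J(t) = -½ + t/2
Q(a) = 2*√(-95/2 + a/2) (Q(a) = 2*√(-47 + (-½ + a/2)) = 2*√(-95/2 + a/2))
-Q(54) = -√(-190 + 2*54) = -√(-190 + 108) = -√(-82) = -I*√82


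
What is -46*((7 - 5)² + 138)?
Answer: -6532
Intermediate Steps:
-46*((7 - 5)² + 138) = -46*(2² + 138) = -46*(4 + 138) = -46*142 = -6532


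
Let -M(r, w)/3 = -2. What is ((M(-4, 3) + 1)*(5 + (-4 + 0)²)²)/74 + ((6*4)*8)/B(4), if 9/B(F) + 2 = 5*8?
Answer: 189229/222 ≈ 852.38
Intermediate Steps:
B(F) = 9/38 (B(F) = 9/(-2 + 5*8) = 9/(-2 + 40) = 9/38)
M(r, w) = 6 (M(r, w) = -3*(-2) = 6)
((M(-4, 3) + 1)*(5 + (-4 + 0)²)²)/74 + ((6*4)*8)/B(4) = ((6 + 1)*(5 + (-4 + 0)²)²)/74 + ((6*4)*8)/(9/38) = (7*(5 + (-4)²)²)*(1/74) + (24*8)*(38/9) = (7*(5 + 16)²)*(1/74) + 192*(38/9) = (7*21²)*(1/74) + 2432/3 = (7*441)*(1/74) + 2432/3 = 3087*(1/74) + 2432/3 = 3087/74 + 2432/3 = 189229/222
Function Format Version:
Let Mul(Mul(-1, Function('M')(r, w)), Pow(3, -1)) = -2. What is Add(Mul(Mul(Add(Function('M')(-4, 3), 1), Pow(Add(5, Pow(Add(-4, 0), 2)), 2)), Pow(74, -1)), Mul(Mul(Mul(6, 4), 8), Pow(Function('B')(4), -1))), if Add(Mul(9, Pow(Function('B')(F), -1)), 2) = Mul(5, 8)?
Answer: Rational(189229, 222) ≈ 852.38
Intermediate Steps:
Function('B')(F) = Rational(9, 38) (Function('B')(F) = Mul(9, Pow(Add(-2, Mul(5, 8)), -1)) = Mul(9, Pow(Add(-2, 40), -1)) = Mul(9, Pow(38, -1)) = Mul(9, Rational(1, 38)) = Rational(9, 38))
Function('M')(r, w) = 6 (Function('M')(r, w) = Mul(-3, -2) = 6)
Add(Mul(Mul(Add(Function('M')(-4, 3), 1), Pow(Add(5, Pow(Add(-4, 0), 2)), 2)), Pow(74, -1)), Mul(Mul(Mul(6, 4), 8), Pow(Function('B')(4), -1))) = Add(Mul(Mul(Add(6, 1), Pow(Add(5, Pow(Add(-4, 0), 2)), 2)), Pow(74, -1)), Mul(Mul(Mul(6, 4), 8), Pow(Rational(9, 38), -1))) = Add(Mul(Mul(7, Pow(Add(5, Pow(-4, 2)), 2)), Rational(1, 74)), Mul(Mul(24, 8), Rational(38, 9))) = Add(Mul(Mul(7, Pow(Add(5, 16), 2)), Rational(1, 74)), Mul(192, Rational(38, 9))) = Add(Mul(Mul(7, Pow(21, 2)), Rational(1, 74)), Rational(2432, 3)) = Add(Mul(Mul(7, 441), Rational(1, 74)), Rational(2432, 3)) = Add(Mul(3087, Rational(1, 74)), Rational(2432, 3)) = Add(Rational(3087, 74), Rational(2432, 3)) = Rational(189229, 222)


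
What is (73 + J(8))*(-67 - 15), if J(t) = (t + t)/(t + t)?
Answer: -6068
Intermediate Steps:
J(t) = 1 (J(t) = (2*t)/((2*t)) = (2*t)*(1/(2*t)) = 1)
(73 + J(8))*(-67 - 15) = (73 + 1)*(-67 - 15) = 74*(-82) = -6068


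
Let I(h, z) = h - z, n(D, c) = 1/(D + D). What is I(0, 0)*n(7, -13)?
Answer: 0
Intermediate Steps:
n(D, c) = 1/(2*D)
I(0, 0)*n(7, -13) = (0 - 1*0)*((½)/7) = (0 + 0)*((½)*(⅐)) = 0*(1/14) = 0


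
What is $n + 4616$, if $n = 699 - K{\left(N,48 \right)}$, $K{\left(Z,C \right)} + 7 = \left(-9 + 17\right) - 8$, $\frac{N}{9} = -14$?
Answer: $5322$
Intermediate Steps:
$N = -126$ ($N = 9 \left(-14\right) = -126$)
$K{\left(Z,C \right)} = -7$ ($K{\left(Z,C \right)} = -7 + \left(\left(-9 + 17\right) - 8\right) = -7 + \left(8 - 8\right) = -7 + 0 = -7$)
$n = 706$ ($n = 699 - -7 = 699 + 7 = 706$)
$n + 4616 = 706 + 4616 = 5322$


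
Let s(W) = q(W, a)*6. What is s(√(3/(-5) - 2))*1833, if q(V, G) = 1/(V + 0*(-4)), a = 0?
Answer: -846*I*√65 ≈ -6820.7*I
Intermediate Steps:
q(V, G) = 1/V (q(V, G) = 1/(V + 0) = 1/V)
s(W) = 6/W
s(√(3/(-5) - 2))*1833 = (6/(√(3/(-5) - 2)))*1833 = (6/(√(3*(-⅕) - 2)))*1833 = (6/(√(-⅗ - 2)))*1833 = (6/(√(-13/5)))*1833 = (6/((I*√65/5)))*1833 = (6*(-I*√65/13))*1833 = -6*I*√65/13*1833 = -846*I*√65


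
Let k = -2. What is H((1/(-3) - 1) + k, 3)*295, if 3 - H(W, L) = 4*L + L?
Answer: -3540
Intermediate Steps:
H(W, L) = 3 - 5*L (H(W, L) = 3 - (4*L + L) = 3 - 5*L)
H((1/(-3) - 1) + k, 3)*295 = (3 - 5*3)*295 = (3 - 15)*295 = -12*295 = -3540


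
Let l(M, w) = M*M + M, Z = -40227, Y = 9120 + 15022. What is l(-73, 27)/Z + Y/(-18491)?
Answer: -2943110/2049139 ≈ -1.4363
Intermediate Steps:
Y = 24142
l(M, w) = M + M**2 (l(M, w) = M**2 + M = M + M**2)
l(-73, 27)/Z + Y/(-18491) = -73*(1 - 73)/(-40227) + 24142/(-18491) = -73*(-72)*(-1/40227) + 24142*(-1/18491) = 5256*(-1/40227) - 24142/18491 = -1752/13409 - 24142/18491 = -2943110/2049139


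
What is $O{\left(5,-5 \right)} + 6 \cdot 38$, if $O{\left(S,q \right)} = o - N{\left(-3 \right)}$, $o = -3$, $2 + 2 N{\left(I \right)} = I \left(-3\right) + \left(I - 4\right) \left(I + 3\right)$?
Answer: $\frac{443}{2} \approx 221.5$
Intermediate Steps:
$N{\left(I \right)} = -1 - \frac{3 I}{2} + \frac{\left(-4 + I\right) \left(3 + I\right)}{2}$ ($N{\left(I \right)} = -1 + \frac{I \left(-3\right) + \left(I - 4\right) \left(I + 3\right)}{2} = -1 + \frac{- 3 I + \left(-4 + I\right) \left(3 + I\right)}{2} = -1 - \left(\frac{3 I}{2} - \frac{\left(-4 + I\right) \left(3 + I\right)}{2}\right) = -1 - \frac{3 I}{2} + \frac{\left(-4 + I\right) \left(3 + I\right)}{2}$)
$O{\left(S,q \right)} = - \frac{13}{2}$ ($O{\left(S,q \right)} = -3 - \left(-7 + \frac{\left(-3\right)^{2}}{2} - -6\right) = -3 - \left(-7 + \frac{1}{2} \cdot 9 + 6\right) = -3 - \left(-7 + \frac{9}{2} + 6\right) = -3 - \frac{7}{2} = - \frac{13}{2}$)
$O{\left(5,-5 \right)} + 6 \cdot 38 = - \frac{13}{2} + 6 \cdot 38 = - \frac{13}{2} + 228 = \frac{443}{2}$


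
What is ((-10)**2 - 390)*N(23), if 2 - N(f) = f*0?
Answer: -580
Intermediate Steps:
N(f) = 2 (N(f) = 2 - f*0 = 2 - 1*0 = 2 + 0 = 2)
((-10)**2 - 390)*N(23) = ((-10)**2 - 390)*2 = (100 - 390)*2 = -290*2 = -580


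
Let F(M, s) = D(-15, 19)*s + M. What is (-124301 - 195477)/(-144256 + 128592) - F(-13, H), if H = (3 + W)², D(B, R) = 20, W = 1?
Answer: -2244535/7832 ≈ -286.58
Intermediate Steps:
H = 16 (H = (3 + 1)² = 4² = 16)
F(M, s) = M + 20*s (F(M, s) = 20*s + M = M + 20*s)
(-124301 - 195477)/(-144256 + 128592) - F(-13, H) = (-124301 - 195477)/(-144256 + 128592) - (-13 + 20*16) = -319778/(-15664) - (-13 + 320) = -319778*(-1/15664) - 1*307 = 159889/7832 - 307 = -2244535/7832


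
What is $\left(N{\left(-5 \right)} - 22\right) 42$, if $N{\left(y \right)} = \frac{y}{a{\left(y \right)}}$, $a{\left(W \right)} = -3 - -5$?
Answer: $-1029$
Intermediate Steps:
$a{\left(W \right)} = 2$ ($a{\left(W \right)} = -3 + 5 = 2$)
$N{\left(y \right)} = \frac{y}{2}$
$\left(N{\left(-5 \right)} - 22\right) 42 = \left(\frac{1}{2} \left(-5\right) - 22\right) 42 = \left(- \frac{5}{2} - 22\right) 42 = \left(- \frac{49}{2}\right) 42 = -1029$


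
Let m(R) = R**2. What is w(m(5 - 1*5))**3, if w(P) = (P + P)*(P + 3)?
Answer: 0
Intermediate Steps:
w(P) = 2*P*(3 + P) (w(P) = (2*P)*(3 + P) = 2*P*(3 + P))
w(m(5 - 1*5))**3 = (2*(5 - 1*5)**2*(3 + (5 - 1*5)**2))**3 = (2*(5 - 5)**2*(3 + (5 - 5)**2))**3 = (2*0**2*(3 + 0**2))**3 = (2*0*(3 + 0))**3 = (2*0*3)**3 = 0**3 = 0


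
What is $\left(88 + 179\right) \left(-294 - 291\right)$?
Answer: $-156195$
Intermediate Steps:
$\left(88 + 179\right) \left(-294 - 291\right) = 267 \left(-585\right) = -156195$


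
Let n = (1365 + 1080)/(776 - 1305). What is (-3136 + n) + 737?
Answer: -1271516/529 ≈ -2403.6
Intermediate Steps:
n = -2445/529 (n = 2445/(-529) = 2445*(-1/529) = -2445/529 ≈ -4.6219)
(-3136 + n) + 737 = (-3136 - 2445/529) + 737 = -1661389/529 + 737 = -1271516/529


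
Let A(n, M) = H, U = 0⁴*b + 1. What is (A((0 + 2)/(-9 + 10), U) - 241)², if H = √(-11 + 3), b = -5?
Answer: 58073 - 964*I*√2 ≈ 58073.0 - 1363.3*I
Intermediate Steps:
U = 1 (U = 0⁴*(-5) + 1 = 0*(-5) + 1 = 0 + 1 = 1)
H = 2*I*√2 (H = √(-8) = 2*I*√2 ≈ 2.8284*I)
A(n, M) = 2*I*√2
(A((0 + 2)/(-9 + 10), U) - 241)² = (2*I*√2 - 241)² = (-241 + 2*I*√2)²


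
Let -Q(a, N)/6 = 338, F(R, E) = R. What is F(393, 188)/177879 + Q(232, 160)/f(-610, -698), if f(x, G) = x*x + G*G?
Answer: -1919345/12737678018 ≈ -0.00015068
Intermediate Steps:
f(x, G) = G² + x² (f(x, G) = x² + G² = G² + x²)
Q(a, N) = -2028 (Q(a, N) = -6*338 = -2028)
F(393, 188)/177879 + Q(232, 160)/f(-610, -698) = 393/177879 - 2028/((-698)² + (-610)²) = 393*(1/177879) - 2028/(487204 + 372100) = 131/59293 - 2028/859304 = 131/59293 - 2028*1/859304 = 131/59293 - 507/214826 = -1919345/12737678018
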